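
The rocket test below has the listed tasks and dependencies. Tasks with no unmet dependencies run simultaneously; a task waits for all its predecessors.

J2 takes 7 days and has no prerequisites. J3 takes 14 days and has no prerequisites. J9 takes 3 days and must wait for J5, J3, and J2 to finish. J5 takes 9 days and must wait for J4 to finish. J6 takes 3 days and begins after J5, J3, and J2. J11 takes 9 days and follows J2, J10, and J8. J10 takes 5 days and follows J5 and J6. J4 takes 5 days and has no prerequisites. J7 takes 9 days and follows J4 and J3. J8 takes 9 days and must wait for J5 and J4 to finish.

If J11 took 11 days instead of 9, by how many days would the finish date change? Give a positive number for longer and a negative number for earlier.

Critical path before the change: J4→J5→J8→J11 = 5+9+9+9 = 32 giving 32 days.
Since J11 is critical, the +2 change carries straight to that chain (now 34 days).
The critical path is still J4→J5→J8→J11; finish is now 34 days.
Change in finish: 34 − 32 = +2 days.

2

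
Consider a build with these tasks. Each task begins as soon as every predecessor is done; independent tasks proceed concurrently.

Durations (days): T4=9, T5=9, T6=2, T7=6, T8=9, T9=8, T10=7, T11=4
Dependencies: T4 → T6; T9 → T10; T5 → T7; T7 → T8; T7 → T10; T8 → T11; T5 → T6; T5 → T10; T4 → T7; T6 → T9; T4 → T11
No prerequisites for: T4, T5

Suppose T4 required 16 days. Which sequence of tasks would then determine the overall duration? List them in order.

Baseline: T4→T7→T8→T11 = 9+6+9+4 = 28 → 28 days.
T4 lies on that path, so at 16 days the path becomes 35 days.
The critical path is still T4→T7→T8→T11; finish is now 35 days.

T4, T7, T8, T11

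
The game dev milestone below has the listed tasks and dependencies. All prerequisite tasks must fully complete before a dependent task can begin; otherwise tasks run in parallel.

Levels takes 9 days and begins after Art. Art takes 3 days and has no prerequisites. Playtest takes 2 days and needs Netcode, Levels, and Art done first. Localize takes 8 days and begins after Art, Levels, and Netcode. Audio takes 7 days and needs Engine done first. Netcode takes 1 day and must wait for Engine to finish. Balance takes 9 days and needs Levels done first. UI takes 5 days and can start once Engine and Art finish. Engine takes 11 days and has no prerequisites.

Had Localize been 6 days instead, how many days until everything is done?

Actual critical path: Art→Levels→Balance = 3+9+9 = 21 ⇒ 21 days.
Localize is off the critical path — its longest chain is 20 days, giving 1 of slack.
The critical path is still Art→Levels→Balance; finish is now 21 days.

21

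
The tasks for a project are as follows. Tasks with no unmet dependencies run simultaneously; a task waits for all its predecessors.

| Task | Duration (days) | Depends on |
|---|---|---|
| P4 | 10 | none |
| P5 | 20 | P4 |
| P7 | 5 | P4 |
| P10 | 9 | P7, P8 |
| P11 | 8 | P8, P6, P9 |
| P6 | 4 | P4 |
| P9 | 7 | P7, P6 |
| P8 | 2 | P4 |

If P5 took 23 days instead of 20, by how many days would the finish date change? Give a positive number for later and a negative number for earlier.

Actual critical path: P4→P5 = 10+20 = 30 ⇒ 30 days.
P5 lies on that path, so at 23 days the path becomes 33 days.
That remains the longest chain; total 33 days.
Change in finish: 33 − 30 = +3 days.

3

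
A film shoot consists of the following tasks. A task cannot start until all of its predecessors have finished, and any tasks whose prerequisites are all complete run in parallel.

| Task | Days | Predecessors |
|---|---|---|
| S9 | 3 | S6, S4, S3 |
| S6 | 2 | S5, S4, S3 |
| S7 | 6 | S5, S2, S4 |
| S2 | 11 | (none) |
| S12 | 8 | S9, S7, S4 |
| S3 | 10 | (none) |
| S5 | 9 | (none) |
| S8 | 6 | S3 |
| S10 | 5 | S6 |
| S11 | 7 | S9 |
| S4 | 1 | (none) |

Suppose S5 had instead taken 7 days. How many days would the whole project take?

25

Critical path before the change: S2→S7→S12 = 11+6+8 = 25 giving 25 days.
The longest path through S5 is only 23 days, so S5 has float 2.
The critical path is still S2→S7→S12; finish is now 25 days.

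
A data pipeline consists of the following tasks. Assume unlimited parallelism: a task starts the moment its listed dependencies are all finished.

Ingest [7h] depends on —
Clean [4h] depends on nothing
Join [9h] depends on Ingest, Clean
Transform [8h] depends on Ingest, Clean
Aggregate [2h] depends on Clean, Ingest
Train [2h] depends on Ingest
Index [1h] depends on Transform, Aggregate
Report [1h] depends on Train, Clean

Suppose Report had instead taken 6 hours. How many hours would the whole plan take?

Actual critical path: Ingest→Join = 7+9 = 16 ⇒ 16 hours.
Report has 6 hours of float (longest path through it is 10).
That remains the longest chain; total 16 hours.

16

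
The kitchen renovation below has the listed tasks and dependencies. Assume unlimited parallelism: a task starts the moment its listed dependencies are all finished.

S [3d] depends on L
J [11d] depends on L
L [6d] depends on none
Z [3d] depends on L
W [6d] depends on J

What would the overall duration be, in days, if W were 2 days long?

Critical path before the change: L→J→W = 6+11+6 = 23 giving 23 days.
W is on the critical path; changing it to 2 makes that path 19 days.
That remains the longest chain; total 19 days.

19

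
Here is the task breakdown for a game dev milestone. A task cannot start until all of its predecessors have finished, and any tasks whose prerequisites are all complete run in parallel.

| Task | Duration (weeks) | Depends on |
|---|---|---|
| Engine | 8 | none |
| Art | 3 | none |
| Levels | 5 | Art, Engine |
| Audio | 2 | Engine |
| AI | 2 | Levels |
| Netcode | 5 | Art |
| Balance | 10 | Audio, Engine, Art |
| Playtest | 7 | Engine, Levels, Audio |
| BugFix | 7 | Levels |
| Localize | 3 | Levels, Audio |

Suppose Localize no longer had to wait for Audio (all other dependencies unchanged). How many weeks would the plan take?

20

Before: longest chain Engine→Levels→Playtest = 8+5+7 = 20, finish 20.
Dropping Audio→Localize doesn't change Localize's earliest start (13); another predecessor still binds.
New critical path: Engine→Levels→Playtest = 8+5+7 = 20 ⇒ 20 weeks.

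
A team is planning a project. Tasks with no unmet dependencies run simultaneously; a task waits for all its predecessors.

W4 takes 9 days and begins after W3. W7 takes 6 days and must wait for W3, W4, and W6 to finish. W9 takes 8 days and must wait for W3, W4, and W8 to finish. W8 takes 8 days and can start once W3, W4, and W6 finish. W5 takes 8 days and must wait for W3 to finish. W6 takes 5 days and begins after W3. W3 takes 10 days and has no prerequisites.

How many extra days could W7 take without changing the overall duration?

W3→W4→W8→W9 = 10+9+8+8 = 35 sets the makespan at 35 days.
Longest path through W7: 25 days (earliest finish 25, latest finish 35).
Slack of W7 = 29 − 19 = 10 days.

10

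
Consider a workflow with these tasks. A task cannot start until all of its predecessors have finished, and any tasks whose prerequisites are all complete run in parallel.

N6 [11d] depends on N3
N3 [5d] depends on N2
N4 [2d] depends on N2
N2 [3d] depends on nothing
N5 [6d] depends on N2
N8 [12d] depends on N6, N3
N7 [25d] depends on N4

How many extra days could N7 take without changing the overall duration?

1

The longest chain is N2→N3→N6→N8 = 3+5+11+12 = 31; overall finish 31 days.
N7 finishes as early as 30 and must finish by 31.
Float = 31 − 30 = 1.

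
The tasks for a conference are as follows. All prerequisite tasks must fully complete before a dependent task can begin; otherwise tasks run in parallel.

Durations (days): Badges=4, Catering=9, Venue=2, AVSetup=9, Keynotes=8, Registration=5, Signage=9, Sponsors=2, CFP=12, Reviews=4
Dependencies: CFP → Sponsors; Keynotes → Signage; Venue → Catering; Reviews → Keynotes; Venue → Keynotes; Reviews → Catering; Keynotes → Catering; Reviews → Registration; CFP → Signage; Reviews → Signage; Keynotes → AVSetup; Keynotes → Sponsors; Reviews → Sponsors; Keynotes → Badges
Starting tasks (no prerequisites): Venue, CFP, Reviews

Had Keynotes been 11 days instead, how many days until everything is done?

Actual critical path: Reviews→Keynotes→Catering = 4+8+9 = 21 ⇒ 21 days.
Keynotes is on the critical path; changing it to 11 makes that path 24 days.
No other chain overtakes it, so the finish is 24 days.

24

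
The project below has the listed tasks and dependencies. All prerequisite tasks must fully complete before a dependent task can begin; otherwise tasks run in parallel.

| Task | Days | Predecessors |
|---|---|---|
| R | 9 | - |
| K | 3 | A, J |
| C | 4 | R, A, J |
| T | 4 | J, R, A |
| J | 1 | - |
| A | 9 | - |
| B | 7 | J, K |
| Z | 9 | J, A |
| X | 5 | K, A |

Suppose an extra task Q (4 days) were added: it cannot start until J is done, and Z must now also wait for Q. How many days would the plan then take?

19

Originally the plan takes 19 days.
With Q inserted, Z now waits for max(J, A, Q).
New critical path: A→K→B = 9+3+7 = 19 ⇒ 19 days.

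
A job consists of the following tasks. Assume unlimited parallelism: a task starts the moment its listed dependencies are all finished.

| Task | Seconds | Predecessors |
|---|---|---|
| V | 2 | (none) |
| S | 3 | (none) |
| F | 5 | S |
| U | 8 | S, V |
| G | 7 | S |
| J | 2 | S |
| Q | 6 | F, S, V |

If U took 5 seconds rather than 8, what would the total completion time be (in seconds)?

14

As given, the longest chain is S→F→Q = 3+5+6 = 14, so the finish is 14 seconds.
U has 3 seconds of float (longest path through it is 11).
No other chain overtakes it, so the finish is 14 seconds.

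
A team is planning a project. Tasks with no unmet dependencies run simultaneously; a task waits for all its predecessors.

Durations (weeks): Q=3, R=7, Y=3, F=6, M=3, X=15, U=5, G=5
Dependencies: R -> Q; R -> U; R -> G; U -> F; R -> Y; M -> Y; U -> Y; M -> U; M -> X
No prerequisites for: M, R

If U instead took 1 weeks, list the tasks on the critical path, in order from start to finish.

M, X

Actual critical path: R→U→F = 7+5+6 = 18 ⇒ 18 weeks.
U lies on that path, so at 1 week the path becomes 14 weeks.
Now M→X = 3+15 = 18 is longest, so the finish becomes 18 weeks.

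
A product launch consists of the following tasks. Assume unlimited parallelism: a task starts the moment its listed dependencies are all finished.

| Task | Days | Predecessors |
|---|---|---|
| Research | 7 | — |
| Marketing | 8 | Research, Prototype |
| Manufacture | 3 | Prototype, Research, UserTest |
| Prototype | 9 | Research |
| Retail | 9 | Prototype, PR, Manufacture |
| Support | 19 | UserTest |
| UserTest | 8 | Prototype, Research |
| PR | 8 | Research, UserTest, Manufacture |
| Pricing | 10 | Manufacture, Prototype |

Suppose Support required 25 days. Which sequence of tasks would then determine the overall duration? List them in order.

Research, Prototype, UserTest, Support

The binding path is Research→Prototype→UserTest→Manufacture→PR→Retail = 7+9+8+3+8+9 = 44; finish at 44 days.
The longest path through Support is only 43 days, so Support has float 1.
New critical path: Research→Prototype→UserTest→Support = 7+9+8+25 = 49 ⇒ 49 days.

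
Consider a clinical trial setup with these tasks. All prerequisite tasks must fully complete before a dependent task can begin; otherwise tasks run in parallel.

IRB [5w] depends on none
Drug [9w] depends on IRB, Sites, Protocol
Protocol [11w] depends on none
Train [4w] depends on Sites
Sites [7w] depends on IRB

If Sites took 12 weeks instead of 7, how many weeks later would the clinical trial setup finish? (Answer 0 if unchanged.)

5

Actual critical path: IRB→Sites→Drug = 5+7+9 = 21 ⇒ 21 weeks.
Sites is on the critical path; changing it to 12 makes that path 26 weeks.
The critical path is still IRB→Sites→Drug; finish is now 26 weeks.
Change in finish: 26 − 21 = +5 weeks.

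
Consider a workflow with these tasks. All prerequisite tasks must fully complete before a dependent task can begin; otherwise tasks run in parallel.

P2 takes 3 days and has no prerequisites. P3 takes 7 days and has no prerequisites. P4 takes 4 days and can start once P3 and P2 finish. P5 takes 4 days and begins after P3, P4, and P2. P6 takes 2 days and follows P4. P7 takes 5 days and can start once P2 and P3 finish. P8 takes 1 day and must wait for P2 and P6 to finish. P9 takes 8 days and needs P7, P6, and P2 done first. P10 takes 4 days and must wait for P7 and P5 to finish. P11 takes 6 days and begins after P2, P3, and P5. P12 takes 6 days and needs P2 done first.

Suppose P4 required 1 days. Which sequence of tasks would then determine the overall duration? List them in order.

P3, P7, P9

Actual critical path: P3→P4→P5→P11 = 7+4+4+6 = 21 ⇒ 21 days.
P4 is on the critical path; changing it to 1 makes that path 18 days.
New critical path: P3→P7→P9 = 7+5+8 = 20 ⇒ 20 days.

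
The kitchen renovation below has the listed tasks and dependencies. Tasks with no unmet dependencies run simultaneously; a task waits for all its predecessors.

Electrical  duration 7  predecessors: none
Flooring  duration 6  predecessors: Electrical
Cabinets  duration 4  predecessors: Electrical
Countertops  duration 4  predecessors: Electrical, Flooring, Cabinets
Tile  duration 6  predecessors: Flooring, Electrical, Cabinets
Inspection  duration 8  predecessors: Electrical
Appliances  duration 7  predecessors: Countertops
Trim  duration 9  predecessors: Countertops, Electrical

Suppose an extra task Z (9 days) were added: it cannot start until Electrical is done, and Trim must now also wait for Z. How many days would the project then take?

26

Originally the project takes 26 days.
With Z inserted, Trim now waits for max(Countertops, Electrical, Z).
New critical path: Electrical→Flooring→Countertops→Trim = 7+6+4+9 = 26 ⇒ 26 days.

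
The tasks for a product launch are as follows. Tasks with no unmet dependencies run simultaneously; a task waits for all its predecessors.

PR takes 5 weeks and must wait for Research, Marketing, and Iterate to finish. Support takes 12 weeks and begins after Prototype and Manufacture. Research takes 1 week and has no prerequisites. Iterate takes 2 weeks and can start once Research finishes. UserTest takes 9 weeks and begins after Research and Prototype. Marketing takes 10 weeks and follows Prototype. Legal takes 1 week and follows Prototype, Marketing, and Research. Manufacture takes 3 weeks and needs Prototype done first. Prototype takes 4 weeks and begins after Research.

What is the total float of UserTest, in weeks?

6

Critical path: Research→Prototype→Manufacture→Support = 1+4+3+12 = 20, so the finish is 20 weeks.
Longest path through UserTest: 14 weeks (earliest finish 14, latest finish 20).
So UserTest can slip 20 − 14 = 6 weeks.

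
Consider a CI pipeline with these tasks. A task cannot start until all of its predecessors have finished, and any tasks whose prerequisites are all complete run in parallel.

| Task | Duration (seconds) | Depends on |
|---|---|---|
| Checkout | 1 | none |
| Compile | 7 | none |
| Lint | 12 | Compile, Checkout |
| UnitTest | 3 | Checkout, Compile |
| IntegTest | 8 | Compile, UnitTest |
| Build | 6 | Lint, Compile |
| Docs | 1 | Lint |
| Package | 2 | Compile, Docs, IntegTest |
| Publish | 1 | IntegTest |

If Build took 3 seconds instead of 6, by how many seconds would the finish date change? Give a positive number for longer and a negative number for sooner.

-3

As given, the longest chain is Compile→Lint→Build = 7+12+6 = 25, so the finish is 25 seconds.
Build is on the critical path; changing it to 3 makes that path 22 seconds.
The critical path is still Compile→Lint→Build; finish is now 22 seconds.
Change in finish: 22 − 25 = -3 seconds.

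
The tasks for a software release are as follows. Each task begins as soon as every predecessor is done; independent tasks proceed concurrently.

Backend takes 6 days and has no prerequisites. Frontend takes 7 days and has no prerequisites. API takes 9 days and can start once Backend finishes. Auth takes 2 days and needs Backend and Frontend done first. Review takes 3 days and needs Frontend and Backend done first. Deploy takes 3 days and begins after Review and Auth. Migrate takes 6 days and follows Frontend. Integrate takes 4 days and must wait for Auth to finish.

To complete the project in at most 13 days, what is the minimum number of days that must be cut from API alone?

Current finish: 15 days; target: 13.
API is on every critical path, so each day cut from API cuts the finish by one (this holds down to a finish of 13).
Need 15 − 13 = 2 days off API → API becomes 7 days, finish becomes 13.

2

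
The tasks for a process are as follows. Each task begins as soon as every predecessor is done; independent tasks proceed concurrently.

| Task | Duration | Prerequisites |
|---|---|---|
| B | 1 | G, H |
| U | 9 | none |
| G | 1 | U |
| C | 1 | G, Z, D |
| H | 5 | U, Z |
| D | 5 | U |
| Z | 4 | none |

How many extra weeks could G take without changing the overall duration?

Critical path: U→H→B = 9+5+1 = 15, so the finish is 15 weeks.
Longest path through G: 11 weeks (earliest finish 10, latest finish 14).
So G can slip 14 − 10 = 4 weeks.

4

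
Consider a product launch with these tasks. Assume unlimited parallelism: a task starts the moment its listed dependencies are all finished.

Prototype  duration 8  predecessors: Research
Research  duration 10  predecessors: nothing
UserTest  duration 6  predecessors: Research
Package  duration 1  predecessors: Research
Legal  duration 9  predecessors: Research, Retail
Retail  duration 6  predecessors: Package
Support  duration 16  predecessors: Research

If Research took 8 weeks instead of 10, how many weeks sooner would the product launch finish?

2

The binding path is Research→Package→Retail→Legal = 10+1+6+9 = 26; finish at 26 weeks.
Research lies on that path, so at 8 weeks the path becomes 24 weeks.
No other chain overtakes it, so the finish is 24 weeks.
Change in finish: 24 − 26 = -2 weeks.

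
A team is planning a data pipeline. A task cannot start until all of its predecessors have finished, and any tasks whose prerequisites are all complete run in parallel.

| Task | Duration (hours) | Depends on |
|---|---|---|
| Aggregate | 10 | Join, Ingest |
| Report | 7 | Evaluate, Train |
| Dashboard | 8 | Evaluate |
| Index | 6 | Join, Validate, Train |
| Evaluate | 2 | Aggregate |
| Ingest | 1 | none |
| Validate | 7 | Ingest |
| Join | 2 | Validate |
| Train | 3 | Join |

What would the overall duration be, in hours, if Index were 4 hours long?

30

As given, the longest chain is Ingest→Validate→Join→Aggregate→Evaluate→Dashboard = 1+7+2+10+2+8 = 30, so the finish is 30 hours.
Index is off the critical path — its longest chain is 19 hours, giving 11 of slack.
No other chain overtakes it, so the finish is 30 hours.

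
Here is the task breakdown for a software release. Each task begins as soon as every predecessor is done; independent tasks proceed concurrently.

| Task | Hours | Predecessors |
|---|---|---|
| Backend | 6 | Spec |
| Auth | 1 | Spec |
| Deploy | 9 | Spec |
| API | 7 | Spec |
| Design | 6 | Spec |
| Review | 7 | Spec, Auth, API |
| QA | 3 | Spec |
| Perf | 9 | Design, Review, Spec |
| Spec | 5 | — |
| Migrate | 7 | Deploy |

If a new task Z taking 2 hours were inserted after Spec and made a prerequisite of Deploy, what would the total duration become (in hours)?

28

Originally the software release takes 28 hours.
With Z inserted, Deploy now waits for max(Spec, Z).
New critical path: Spec→API→Review→Perf = 5+7+7+9 = 28 ⇒ 28 hours.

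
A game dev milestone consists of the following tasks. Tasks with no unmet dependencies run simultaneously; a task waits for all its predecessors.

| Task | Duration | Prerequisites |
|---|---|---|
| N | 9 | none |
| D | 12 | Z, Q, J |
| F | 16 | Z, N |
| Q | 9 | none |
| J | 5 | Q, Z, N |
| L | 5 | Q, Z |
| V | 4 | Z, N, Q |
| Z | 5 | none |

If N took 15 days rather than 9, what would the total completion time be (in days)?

The binding path is N→J→D = 9+5+12 = 26; finish at 26 days.
N is on the critical path; changing it to 15 makes that path 32 days.
No other chain overtakes it, so the finish is 32 days.

32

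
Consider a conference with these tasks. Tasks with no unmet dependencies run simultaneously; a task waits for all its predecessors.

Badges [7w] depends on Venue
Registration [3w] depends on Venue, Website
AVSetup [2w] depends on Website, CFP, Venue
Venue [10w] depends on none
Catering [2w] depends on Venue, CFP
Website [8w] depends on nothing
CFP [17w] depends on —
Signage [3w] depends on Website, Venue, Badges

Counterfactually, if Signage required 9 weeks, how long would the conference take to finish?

As given, the longest chain is Venue→Badges→Signage = 10+7+3 = 20, so the finish is 20 weeks.
Signage is on the critical path; changing it to 9 makes that path 26 weeks.
No other chain overtakes it, so the finish is 26 weeks.

26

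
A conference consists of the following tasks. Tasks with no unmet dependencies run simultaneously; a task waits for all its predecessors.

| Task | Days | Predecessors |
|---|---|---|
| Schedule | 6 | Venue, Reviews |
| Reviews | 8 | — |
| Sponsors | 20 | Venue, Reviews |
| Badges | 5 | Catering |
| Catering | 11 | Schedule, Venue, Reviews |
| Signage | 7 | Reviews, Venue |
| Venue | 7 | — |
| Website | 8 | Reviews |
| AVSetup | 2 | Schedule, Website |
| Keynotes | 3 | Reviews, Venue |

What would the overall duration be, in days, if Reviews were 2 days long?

Actual critical path: Reviews→Schedule→Catering→Badges = 8+6+11+5 = 30 ⇒ 30 days.
Reviews lies on that path, so at 2 days the path becomes 24 days.
New critical path: Venue→Schedule→Catering→Badges = 7+6+11+5 = 29 ⇒ 29 days.

29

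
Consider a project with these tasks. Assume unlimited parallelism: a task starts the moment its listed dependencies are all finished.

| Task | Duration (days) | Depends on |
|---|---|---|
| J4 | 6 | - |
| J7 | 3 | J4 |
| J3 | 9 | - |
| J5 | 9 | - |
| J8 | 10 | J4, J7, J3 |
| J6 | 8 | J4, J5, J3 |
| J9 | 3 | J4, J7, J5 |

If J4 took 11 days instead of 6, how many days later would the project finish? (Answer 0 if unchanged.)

Actual critical path: J4→J7→J8 = 6+3+10 = 19 ⇒ 19 days.
Since J4 is critical, the +5 change carries straight to that chain (now 24 days).
That remains the longest chain; total 24 days.
Change in finish: 24 − 19 = +5 days.

5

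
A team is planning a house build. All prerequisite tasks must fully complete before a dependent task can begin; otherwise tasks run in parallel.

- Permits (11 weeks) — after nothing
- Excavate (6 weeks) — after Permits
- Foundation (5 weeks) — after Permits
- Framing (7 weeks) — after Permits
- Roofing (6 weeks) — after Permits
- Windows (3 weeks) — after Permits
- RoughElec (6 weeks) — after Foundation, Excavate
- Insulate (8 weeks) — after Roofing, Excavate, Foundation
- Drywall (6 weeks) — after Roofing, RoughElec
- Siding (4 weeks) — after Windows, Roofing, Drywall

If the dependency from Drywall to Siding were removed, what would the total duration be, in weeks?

29

Original critical path: Permits→Excavate→RoughElec→Drywall→Siding = 11+6+6+6+4 = 33 ⇒ 33 weeks.
Without Drywall→Siding, Siding's earliest start moves from 29 to 17.
The longest chain is now Permits→Excavate→RoughElec→Drywall = 11+6+6+6 = 29, so the plan takes 29 weeks.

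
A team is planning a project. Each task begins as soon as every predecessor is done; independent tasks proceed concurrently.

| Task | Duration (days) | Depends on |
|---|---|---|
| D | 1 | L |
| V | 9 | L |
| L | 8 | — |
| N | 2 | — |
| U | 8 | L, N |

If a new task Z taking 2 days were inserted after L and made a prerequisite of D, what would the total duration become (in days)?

17

Originally the schedule takes 17 days.
With Z inserted, D now waits for max(L, Z).
New critical path: L→V = 8+9 = 17 ⇒ 17 days.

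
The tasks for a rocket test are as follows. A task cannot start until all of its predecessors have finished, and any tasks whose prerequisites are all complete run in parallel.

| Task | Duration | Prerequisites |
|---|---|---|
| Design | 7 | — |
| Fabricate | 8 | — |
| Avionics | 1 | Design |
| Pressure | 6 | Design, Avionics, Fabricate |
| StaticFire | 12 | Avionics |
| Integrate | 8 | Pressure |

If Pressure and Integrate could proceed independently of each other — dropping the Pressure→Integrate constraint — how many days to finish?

20

Original critical path: Design→Avionics→Pressure→Integrate = 7+1+6+8 = 22 ⇒ 22 days.
Without Pressure→Integrate, Integrate's earliest start moves from 14 to 0.
New critical path: Design→Avionics→StaticFire = 7+1+12 = 20 ⇒ 20 days.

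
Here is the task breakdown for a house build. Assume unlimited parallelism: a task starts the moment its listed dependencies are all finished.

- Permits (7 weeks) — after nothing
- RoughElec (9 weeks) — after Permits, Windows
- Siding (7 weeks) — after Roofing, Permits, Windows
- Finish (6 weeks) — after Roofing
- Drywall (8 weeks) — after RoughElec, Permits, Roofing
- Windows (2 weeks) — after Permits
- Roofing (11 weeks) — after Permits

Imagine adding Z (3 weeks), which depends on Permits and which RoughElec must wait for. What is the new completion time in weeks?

27

Originally the project takes 26 weeks.
With Z inserted, RoughElec now waits for max(Permits, Windows, Z).
New critical path: Permits→Z→RoughElec→Drywall = 7+3+9+8 = 27 ⇒ 27 weeks.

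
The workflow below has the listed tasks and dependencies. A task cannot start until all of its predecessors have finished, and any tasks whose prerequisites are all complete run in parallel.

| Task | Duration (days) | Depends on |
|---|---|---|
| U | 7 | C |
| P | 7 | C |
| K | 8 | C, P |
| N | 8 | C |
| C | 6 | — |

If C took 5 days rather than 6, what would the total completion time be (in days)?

20

Critical path before the change: C→P→K = 6+7+8 = 21 giving 21 days.
Since C is critical, the -1 change carries straight to that chain (now 20 days).
No other chain overtakes it, so the finish is 20 days.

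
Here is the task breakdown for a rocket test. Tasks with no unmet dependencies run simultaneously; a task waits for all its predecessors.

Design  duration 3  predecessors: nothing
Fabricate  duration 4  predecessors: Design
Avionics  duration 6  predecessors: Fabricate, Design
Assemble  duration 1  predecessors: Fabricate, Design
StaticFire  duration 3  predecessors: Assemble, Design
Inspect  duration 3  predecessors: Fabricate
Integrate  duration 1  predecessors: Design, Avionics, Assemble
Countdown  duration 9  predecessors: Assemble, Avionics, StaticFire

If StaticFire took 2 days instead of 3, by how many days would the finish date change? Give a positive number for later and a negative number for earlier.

As given, the longest chain is Design→Fabricate→Avionics→Countdown = 3+4+6+9 = 22, so the finish is 22 days.
StaticFire is off the critical path — its longest chain is 20 days, giving 2 of slack.
That remains the longest chain; total 22 days.
Change in finish: 22 − 22 = +0 days.

0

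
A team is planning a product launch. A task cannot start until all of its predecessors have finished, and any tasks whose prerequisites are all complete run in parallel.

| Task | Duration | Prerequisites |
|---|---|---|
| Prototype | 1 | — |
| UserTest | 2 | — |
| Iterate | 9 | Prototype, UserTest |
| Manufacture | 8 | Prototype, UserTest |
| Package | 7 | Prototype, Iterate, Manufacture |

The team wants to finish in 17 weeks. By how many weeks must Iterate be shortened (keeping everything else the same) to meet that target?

1

Current finish: 18 weeks; target: 17.
Iterate is on every critical path, so each week cut from Iterate cuts the finish by one (this holds down to a finish of 17).
Need 18 − 17 = 1 week off Iterate → Iterate becomes 8 weeks, finish becomes 17.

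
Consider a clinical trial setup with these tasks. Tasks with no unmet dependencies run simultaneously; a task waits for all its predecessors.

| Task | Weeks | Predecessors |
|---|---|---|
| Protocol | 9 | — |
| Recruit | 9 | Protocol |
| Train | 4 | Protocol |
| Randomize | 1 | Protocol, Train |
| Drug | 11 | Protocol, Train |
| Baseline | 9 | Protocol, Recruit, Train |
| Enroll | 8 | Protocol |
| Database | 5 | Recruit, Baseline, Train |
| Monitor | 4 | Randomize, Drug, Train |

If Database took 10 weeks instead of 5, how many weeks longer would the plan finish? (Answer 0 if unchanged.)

Actual critical path: Protocol→Recruit→Baseline→Database = 9+9+9+5 = 32 ⇒ 32 weeks.
Since Database is critical, the +5 change carries straight to that chain (now 37 weeks).
That remains the longest chain; total 37 weeks.
Change in finish: 37 − 32 = +5 weeks.

5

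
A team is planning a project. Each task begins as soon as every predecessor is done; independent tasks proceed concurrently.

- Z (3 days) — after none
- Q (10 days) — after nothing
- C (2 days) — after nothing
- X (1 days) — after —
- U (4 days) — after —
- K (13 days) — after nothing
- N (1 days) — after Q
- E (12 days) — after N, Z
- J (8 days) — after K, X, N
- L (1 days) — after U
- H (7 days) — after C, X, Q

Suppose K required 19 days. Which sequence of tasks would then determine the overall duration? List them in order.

K, J

Critical path before the change: Q→N→E = 10+1+12 = 23 giving 23 days.
The longest path through K is only 21 days, so K has float 2.
The binding chain switches to K→J = 19+8 = 27; finish 27 days.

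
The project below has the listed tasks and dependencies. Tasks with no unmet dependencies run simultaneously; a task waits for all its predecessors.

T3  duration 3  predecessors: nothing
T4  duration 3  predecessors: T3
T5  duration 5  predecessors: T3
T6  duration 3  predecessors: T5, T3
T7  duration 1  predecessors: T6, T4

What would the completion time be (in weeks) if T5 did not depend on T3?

9

With the dependency in place, T3→T5→T6→T7 = 3+5+3+1 = 12 sets the finish at 12 weeks.
Without T3→T5, T5's earliest start moves from 3 to 0.
The longest chain is now T5→T6→T7 = 5+3+1 = 9, so the job takes 9 weeks.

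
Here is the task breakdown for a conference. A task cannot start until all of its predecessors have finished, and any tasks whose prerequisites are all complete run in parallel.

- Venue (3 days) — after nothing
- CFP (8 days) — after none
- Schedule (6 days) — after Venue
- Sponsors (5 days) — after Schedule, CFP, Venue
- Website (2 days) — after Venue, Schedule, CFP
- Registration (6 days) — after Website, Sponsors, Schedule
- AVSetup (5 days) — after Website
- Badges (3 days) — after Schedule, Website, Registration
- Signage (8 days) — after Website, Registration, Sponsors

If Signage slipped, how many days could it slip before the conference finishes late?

Venue→Schedule→Sponsors→Registration→Signage = 3+6+5+6+8 = 28 sets the makespan at 28 days.
The longest chain containing Signage totals 28 days.
Float = 28 − 28 = 0.

0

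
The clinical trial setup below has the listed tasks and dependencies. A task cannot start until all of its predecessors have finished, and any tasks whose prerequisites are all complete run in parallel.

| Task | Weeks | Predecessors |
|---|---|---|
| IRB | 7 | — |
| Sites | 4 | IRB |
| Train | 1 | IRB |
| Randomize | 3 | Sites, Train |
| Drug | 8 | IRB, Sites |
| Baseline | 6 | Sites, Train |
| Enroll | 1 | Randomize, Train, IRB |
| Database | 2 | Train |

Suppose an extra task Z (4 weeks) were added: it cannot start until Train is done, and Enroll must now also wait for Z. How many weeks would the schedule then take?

19

Originally the schedule takes 19 weeks.
With Z inserted, Enroll now waits for max(Randomize, Train, IRB, Z).
New critical path: IRB→Sites→Drug = 7+4+8 = 19 ⇒ 19 weeks.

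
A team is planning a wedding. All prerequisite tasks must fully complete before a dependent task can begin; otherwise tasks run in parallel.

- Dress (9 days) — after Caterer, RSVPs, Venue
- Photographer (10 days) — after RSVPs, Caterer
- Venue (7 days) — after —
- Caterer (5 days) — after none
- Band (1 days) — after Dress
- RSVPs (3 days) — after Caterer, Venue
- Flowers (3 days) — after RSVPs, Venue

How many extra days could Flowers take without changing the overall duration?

The longest chain is Venue→RSVPs→Dress→Band = 7+3+9+1 = 20; overall finish 20 days.
Longest path through Flowers: 13 days (earliest finish 13, latest finish 20).
Float = 20 − 13 = 7.

7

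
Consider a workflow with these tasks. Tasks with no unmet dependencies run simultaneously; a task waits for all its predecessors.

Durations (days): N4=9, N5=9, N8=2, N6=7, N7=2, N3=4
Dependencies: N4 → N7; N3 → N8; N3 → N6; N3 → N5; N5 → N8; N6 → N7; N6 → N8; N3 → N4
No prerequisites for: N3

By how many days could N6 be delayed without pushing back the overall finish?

N3→N4→N7 = 4+9+2 = 15 sets the makespan at 15 days.
Longest path through N6: 13 days (earliest finish 11, latest finish 13).
So N6 can slip 13 − 11 = 2 days.

2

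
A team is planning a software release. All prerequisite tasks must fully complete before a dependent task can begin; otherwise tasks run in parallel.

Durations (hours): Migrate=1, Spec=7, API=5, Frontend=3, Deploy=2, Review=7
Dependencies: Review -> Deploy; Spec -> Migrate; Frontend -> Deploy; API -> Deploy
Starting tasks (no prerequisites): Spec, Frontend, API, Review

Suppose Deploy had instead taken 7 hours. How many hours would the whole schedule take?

14

Actual critical path: Review→Deploy = 7+2 = 9 ⇒ 9 hours.
Deploy lies on that path, so at 7 hours the path becomes 14 hours.
That remains the longest chain; total 14 hours.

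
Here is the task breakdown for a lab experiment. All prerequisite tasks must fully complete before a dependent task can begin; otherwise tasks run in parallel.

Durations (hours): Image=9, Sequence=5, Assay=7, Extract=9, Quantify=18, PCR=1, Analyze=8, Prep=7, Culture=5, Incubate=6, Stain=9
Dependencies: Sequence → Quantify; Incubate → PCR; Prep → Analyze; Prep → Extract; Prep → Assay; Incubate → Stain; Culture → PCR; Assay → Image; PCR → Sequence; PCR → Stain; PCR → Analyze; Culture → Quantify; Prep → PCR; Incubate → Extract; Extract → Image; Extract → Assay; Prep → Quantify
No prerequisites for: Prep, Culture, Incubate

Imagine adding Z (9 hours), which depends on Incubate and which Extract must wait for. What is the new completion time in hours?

Originally the job takes 32 hours.
With Z inserted, Extract now waits for max(Prep, Incubate, Z).
New critical path: Incubate→Z→Extract→Assay→Image = 6+9+9+7+9 = 40 ⇒ 40 hours.

40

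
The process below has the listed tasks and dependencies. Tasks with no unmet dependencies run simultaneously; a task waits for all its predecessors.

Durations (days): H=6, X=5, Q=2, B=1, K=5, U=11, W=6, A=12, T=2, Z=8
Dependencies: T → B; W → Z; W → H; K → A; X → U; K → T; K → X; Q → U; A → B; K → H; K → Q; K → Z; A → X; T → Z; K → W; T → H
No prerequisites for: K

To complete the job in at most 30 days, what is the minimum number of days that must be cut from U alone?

Current finish: 33 days; target: 30.
U is on every critical path, so each day cut from U cuts the finish by one (this holds down to a finish of 23).
Need 33 − 30 = 3 days off U → U becomes 8 days, finish becomes 30.

3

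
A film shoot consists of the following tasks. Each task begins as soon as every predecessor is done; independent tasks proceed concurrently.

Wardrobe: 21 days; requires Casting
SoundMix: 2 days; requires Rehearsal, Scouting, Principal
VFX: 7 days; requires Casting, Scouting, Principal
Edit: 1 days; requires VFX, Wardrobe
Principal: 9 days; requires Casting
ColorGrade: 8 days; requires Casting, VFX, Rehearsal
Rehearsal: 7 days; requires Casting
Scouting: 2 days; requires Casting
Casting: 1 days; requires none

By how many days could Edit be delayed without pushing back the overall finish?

2

Critical path: Casting→Principal→VFX→ColorGrade = 1+9+7+8 = 25, so the finish is 25 days.
Longest path through Edit: 23 days (earliest finish 23, latest finish 25).
Float = 25 − 23 = 2.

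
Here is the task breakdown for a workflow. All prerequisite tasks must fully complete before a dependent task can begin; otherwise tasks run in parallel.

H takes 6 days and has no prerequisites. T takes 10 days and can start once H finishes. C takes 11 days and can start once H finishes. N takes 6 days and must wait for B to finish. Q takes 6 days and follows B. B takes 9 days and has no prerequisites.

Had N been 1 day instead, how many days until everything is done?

17

Critical path before the change: H→C = 6+11 = 17 giving 17 days.
The longest path through N is only 15 days, so N has float 2.
No other chain overtakes it, so the finish is 17 days.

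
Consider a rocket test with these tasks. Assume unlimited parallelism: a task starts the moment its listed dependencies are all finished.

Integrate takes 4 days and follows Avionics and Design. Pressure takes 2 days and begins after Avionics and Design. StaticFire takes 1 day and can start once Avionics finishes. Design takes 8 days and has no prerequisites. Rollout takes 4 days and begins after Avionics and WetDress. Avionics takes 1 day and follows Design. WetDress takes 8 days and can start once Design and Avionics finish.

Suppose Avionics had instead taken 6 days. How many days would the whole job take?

26

Critical path before the change: Design→Avionics→WetDress→Rollout = 8+1+8+4 = 21 giving 21 days.
Avionics is on the critical path; changing it to 6 makes that path 26 days.
The critical path is still Design→Avionics→WetDress→Rollout; finish is now 26 days.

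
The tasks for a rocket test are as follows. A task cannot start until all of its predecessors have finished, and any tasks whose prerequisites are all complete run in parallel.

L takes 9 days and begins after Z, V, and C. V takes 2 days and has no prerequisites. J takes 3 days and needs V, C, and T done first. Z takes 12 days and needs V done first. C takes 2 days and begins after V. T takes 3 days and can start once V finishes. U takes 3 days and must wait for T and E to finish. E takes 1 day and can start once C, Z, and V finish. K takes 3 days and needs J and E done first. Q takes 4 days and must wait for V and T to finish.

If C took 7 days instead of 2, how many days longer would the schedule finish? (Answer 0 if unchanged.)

As given, the longest chain is V→Z→L = 2+12+9 = 23, so the finish is 23 days.
C is off the critical path — its longest chain is 13 days, giving 10 of slack.
The critical path is still V→Z→L; finish is now 23 days.
Change in finish: 23 − 23 = +0 days.

0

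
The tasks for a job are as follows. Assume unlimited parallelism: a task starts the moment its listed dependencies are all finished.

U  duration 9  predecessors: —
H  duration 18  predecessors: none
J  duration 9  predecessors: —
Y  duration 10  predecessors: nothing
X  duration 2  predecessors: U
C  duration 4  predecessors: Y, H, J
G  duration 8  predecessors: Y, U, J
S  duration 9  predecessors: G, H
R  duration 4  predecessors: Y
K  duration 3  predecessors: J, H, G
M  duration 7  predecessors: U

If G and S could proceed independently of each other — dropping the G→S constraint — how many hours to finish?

27

With the dependency in place, H→S = 18+9 = 27 sets the finish at 27 hours.
Dropping G→S doesn't change S's earliest start (18); another predecessor still binds.
After: H→S = 18+9 = 27 → 27 hours.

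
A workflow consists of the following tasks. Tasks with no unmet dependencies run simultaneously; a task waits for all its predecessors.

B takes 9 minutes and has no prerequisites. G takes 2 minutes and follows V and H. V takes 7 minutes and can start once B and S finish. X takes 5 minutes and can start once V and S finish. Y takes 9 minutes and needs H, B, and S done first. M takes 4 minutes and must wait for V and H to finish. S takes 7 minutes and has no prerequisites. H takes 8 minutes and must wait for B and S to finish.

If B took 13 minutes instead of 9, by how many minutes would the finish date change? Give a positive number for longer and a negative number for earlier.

4

Actual critical path: B→H→Y = 9+8+9 = 26 ⇒ 26 minutes.
B is on the critical path; changing it to 13 makes that path 30 minutes.
No other chain overtakes it, so the finish is 30 minutes.
Change in finish: 30 − 26 = +4 minutes.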